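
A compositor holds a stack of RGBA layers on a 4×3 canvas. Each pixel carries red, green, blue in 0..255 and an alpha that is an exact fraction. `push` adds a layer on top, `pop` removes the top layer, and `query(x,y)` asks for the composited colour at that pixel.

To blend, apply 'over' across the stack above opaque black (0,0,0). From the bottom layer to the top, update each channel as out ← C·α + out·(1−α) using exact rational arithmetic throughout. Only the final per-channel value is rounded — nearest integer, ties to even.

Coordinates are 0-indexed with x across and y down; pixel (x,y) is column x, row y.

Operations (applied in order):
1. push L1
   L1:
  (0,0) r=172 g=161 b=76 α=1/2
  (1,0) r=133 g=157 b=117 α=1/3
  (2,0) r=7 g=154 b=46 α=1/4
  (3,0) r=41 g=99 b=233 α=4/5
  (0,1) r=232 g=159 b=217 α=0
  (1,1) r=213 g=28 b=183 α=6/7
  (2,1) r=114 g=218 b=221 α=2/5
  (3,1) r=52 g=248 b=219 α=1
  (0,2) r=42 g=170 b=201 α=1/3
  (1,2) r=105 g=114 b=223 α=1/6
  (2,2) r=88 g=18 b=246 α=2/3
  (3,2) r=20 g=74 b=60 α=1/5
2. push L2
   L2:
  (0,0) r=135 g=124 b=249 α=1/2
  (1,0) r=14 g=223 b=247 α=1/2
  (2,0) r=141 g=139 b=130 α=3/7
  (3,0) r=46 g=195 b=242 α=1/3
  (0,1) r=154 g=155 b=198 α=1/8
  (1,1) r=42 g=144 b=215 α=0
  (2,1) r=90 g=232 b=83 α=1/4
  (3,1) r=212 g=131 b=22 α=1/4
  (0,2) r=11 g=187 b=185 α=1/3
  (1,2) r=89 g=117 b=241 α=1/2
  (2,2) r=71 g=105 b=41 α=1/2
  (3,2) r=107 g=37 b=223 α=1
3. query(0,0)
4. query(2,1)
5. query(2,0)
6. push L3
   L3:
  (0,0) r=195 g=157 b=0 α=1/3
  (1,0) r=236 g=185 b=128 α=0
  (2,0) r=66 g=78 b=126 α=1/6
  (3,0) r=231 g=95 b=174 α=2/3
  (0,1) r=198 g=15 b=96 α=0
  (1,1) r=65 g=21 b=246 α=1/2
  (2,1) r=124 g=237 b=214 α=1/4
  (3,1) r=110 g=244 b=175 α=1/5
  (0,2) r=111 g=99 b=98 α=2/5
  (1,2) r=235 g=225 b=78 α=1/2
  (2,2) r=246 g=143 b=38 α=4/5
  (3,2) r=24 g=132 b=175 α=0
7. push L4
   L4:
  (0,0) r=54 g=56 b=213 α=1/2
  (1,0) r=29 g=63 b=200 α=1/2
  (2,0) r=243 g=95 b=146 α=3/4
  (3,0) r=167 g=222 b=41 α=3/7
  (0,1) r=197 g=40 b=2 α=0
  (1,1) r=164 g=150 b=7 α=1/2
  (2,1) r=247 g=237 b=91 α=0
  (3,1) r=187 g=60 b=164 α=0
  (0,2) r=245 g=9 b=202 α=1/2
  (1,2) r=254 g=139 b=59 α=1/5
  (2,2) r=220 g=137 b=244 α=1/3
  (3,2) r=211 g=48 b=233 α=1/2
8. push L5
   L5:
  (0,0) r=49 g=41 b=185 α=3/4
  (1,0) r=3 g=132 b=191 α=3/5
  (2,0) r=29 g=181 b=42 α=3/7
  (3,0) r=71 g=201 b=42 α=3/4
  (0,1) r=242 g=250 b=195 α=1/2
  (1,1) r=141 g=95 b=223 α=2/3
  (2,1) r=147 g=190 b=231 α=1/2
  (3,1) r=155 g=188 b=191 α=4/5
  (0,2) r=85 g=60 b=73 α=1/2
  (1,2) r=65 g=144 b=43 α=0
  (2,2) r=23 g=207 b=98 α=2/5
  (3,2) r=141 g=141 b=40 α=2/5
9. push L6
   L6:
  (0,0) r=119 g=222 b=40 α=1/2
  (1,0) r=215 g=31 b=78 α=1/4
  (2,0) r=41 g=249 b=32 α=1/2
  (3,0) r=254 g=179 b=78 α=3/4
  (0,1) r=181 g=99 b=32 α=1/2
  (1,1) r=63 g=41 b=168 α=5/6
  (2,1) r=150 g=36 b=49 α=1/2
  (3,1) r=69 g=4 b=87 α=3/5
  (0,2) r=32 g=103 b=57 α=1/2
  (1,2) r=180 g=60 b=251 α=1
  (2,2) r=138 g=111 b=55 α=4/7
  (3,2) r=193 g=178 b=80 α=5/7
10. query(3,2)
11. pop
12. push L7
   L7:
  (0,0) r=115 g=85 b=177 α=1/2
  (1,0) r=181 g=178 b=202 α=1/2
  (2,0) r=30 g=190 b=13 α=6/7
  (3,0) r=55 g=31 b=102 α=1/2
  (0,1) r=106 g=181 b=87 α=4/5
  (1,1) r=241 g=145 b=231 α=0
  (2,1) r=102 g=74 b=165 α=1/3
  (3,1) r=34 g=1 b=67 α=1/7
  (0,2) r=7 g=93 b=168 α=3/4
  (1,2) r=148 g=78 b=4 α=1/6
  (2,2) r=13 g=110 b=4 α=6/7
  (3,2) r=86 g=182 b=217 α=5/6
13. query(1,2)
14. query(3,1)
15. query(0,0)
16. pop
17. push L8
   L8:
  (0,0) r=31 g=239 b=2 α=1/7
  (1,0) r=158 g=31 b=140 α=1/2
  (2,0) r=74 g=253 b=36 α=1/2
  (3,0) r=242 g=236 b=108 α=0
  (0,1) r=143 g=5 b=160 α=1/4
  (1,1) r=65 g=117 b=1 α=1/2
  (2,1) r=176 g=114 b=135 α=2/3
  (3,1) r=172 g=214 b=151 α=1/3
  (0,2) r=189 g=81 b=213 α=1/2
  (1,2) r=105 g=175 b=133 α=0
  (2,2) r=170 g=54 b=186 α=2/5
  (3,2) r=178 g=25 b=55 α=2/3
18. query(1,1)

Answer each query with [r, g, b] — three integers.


query (0,0) [L1,L2] — begin 0,0,0
L1 α=1/2: [86, 161/2, 38]
L2 α=1/2: [221/2, 409/4, 287/2]
→ [110, 102, 144]

at x=2,y=1 over L1,L2:
+L1 (α=2/5) → [228/5, 436/5, 442/5]
+L2 (α=1/4) → [567/10, 617/5, 1741/20]
rounded: [57, 123, 87]

(2,0) stack=L1,L2; from [0,0,0]:
L1 α=1/4: [7/4, 77/2, 23/2]
L2 α=3/7: [430/7, 571/7, 436/7]
→ [61, 82, 62]

query (3,2) [L1,L2,L3,L4,L5,L6] — begin 0,0,0
+L1 (α=1/5) → [4, 74/5, 12]
+L2 (α=1) → [107, 37, 223]
+L3 (α=0) → [107, 37, 223]
+L4 (α=1/2) → [159, 85/2, 228]
+L5 (α=2/5) → [759/5, 819/10, 764/5]
+L6 (α=5/7) → [6343/35, 5269/35, 504/5]
→ [181, 151, 101]

query (1,2) [L1,L2,L3,L4,L5,L7] — begin 0,0,0
after L1 α=1/6: [35/2, 19, 223/6]
after L2 α=1/2: [213/4, 68, 1669/12]
after L3 α=1/2: [1153/8, 293/2, 2605/24]
after L4 α=1/5: [1661/10, 145, 2959/30]
after L5 α=0: [1661/10, 145, 2959/30]
after L7 α=1/6: [1957/12, 803/6, 2983/36]
= [163, 134, 83]

at x=3,y=1 over L1,L2,L3,L4,L5,L7:
after L1 α=1: [52, 248, 219]
after L2 α=1/4: [92, 875/4, 679/4]
after L3 α=1/5: [478/5, 1119/5, 854/5]
after L4 α=0: [478/5, 1119/5, 854/5]
after L5 α=4/5: [3578/25, 4879/25, 4674/25]
after L7 α=1/7: [22318/175, 29299/175, 29719/175]
rounded: [128, 167, 170]

(0,0) stack=L1,L2,L3,L4,L5,L7; from [0,0,0]:
after L1 α=1/2: [86, 161/2, 38]
after L2 α=1/2: [221/2, 409/4, 287/2]
after L3 α=1/3: [416/3, 241/2, 287/3]
after L4 α=1/2: [289/3, 353/4, 463/3]
after L5 α=3/4: [365/6, 845/16, 532/3]
after L7 α=1/2: [1055/12, 2205/32, 1063/6]
rounded: [88, 69, 177]

at x=1,y=1 over L1,L2,L3,L4,L5,L8:
L1 α=6/7: [1278/7, 24, 1098/7]
L2 α=0: [1278/7, 24, 1098/7]
L3 α=1/2: [1733/14, 45/2, 1410/7]
L4 α=1/2: [4029/28, 345/4, 1459/14]
L5 α=2/3: [3975/28, 1105/12, 7703/42]
L8 α=1/2: [5795/56, 2509/24, 7745/84]
→ [103, 105, 92]


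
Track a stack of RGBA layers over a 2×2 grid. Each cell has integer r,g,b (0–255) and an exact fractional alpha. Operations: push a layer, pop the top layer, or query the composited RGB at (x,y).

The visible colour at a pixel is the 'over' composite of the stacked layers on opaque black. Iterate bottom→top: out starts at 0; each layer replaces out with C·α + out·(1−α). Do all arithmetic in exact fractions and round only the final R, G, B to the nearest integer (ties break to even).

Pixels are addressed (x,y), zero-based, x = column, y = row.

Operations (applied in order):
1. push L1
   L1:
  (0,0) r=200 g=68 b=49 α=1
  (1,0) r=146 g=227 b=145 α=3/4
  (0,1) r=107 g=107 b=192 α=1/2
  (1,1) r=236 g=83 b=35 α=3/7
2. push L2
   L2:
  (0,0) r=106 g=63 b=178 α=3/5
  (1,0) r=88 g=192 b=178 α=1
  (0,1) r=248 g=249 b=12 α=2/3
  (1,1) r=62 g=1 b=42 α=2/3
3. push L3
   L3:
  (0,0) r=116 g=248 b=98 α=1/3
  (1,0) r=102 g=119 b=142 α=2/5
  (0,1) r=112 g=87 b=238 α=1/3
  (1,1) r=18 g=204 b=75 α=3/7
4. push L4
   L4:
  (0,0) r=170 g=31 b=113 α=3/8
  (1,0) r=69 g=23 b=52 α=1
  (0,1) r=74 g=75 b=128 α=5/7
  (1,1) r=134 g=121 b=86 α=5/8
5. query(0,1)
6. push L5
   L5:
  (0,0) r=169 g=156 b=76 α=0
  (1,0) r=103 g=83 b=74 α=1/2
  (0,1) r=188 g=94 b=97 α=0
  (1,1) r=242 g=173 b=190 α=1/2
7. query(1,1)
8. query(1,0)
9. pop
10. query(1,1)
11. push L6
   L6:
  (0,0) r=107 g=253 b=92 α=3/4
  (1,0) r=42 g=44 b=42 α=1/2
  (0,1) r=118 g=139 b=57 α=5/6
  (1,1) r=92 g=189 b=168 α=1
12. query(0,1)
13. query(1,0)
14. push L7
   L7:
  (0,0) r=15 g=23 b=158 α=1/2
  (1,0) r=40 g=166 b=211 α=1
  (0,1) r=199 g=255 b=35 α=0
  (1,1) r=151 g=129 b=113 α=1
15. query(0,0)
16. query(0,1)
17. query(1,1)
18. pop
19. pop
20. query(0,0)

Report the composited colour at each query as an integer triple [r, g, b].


query (0,1) [L1,L2,L3,L4] — begin 0,0,0
+L1 (α=1/2) → [107/2, 107/2, 96]
+L2 (α=2/3) → [1099/6, 1103/6, 40]
+L3 (α=1/3) → [1435/9, 1364/9, 106]
+L4 (α=5/7) → [6200/63, 6103/63, 852/7]
= [98, 97, 122]

at x=1,y=1 over L1,L2,L3,L4,L5:
+L1 (α=3/7) → [708/7, 249/7, 15]
+L2 (α=2/3) → [1576/21, 263/21, 33]
+L3 (α=3/7) → [7438/147, 13904/147, 51]
+L4 (α=5/8) → [10067/98, 43549/392, 583/8]
+L5 (α=1/2) → [33783/196, 111365/784, 2103/16]
= [172, 142, 131]

query (1,0) [L1,L2,L3,L4,L5] — begin 0,0,0
L1 α=3/4: [219/2, 681/4, 435/4]
L2 α=1: [88, 192, 178]
L3 α=2/5: [468/5, 814/5, 818/5]
L4 α=1: [69, 23, 52]
L5 α=1/2: [86, 53, 63]
= [86, 53, 63]

(1,1) stack=L1,L2,L3,L4; from [0,0,0]:
L1 α=3/7: [708/7, 249/7, 15]
L2 α=2/3: [1576/21, 263/21, 33]
L3 α=3/7: [7438/147, 13904/147, 51]
L4 α=5/8: [10067/98, 43549/392, 583/8]
rounded: [103, 111, 73]

at x=0,y=1 over L1,L2,L3,L4,L6:
+L1 (α=1/2) → [107/2, 107/2, 96]
+L2 (α=2/3) → [1099/6, 1103/6, 40]
+L3 (α=1/3) → [1435/9, 1364/9, 106]
+L4 (α=5/7) → [6200/63, 6103/63, 852/7]
+L6 (α=5/6) → [21685/189, 24944/189, 949/14]
= [115, 132, 68]

query (1,0) [L1,L2,L3,L4,L6] — begin 0,0,0
+L1 (α=3/4) → [219/2, 681/4, 435/4]
+L2 (α=1) → [88, 192, 178]
+L3 (α=2/5) → [468/5, 814/5, 818/5]
+L4 (α=1) → [69, 23, 52]
+L6 (α=1/2) → [111/2, 67/2, 47]
rounded: [56, 34, 47]

query (0,0) [L1,L2,L3,L4,L6,L7] — begin 0,0,0
+L1 (α=1) → [200, 68, 49]
+L2 (α=3/5) → [718/5, 65, 632/5]
+L3 (α=1/3) → [672/5, 126, 1754/15]
+L4 (α=3/8) → [591/4, 723/8, 2771/24]
+L6 (α=3/4) → [1875/16, 6795/32, 9395/96]
+L7 (α=1/2) → [2115/32, 7531/64, 24563/192]
rounded: [66, 118, 128]

query (0,1) [L1,L2,L3,L4,L6,L7] — begin 0,0,0
L1 α=1/2: [107/2, 107/2, 96]
L2 α=2/3: [1099/6, 1103/6, 40]
L3 α=1/3: [1435/9, 1364/9, 106]
L4 α=5/7: [6200/63, 6103/63, 852/7]
L6 α=5/6: [21685/189, 24944/189, 949/14]
L7 α=0: [21685/189, 24944/189, 949/14]
→ [115, 132, 68]

(1,1) stack=L1,L2,L3,L4,L6,L7; from [0,0,0]:
L1 α=3/7: [708/7, 249/7, 15]
L2 α=2/3: [1576/21, 263/21, 33]
L3 α=3/7: [7438/147, 13904/147, 51]
L4 α=5/8: [10067/98, 43549/392, 583/8]
L6 α=1: [92, 189, 168]
L7 α=1: [151, 129, 113]
= [151, 129, 113]

query (0,0) [L1,L2,L3,L4] — begin 0,0,0
after L1 α=1: [200, 68, 49]
after L2 α=3/5: [718/5, 65, 632/5]
after L3 α=1/3: [672/5, 126, 1754/15]
after L4 α=3/8: [591/4, 723/8, 2771/24]
rounded: [148, 90, 115]


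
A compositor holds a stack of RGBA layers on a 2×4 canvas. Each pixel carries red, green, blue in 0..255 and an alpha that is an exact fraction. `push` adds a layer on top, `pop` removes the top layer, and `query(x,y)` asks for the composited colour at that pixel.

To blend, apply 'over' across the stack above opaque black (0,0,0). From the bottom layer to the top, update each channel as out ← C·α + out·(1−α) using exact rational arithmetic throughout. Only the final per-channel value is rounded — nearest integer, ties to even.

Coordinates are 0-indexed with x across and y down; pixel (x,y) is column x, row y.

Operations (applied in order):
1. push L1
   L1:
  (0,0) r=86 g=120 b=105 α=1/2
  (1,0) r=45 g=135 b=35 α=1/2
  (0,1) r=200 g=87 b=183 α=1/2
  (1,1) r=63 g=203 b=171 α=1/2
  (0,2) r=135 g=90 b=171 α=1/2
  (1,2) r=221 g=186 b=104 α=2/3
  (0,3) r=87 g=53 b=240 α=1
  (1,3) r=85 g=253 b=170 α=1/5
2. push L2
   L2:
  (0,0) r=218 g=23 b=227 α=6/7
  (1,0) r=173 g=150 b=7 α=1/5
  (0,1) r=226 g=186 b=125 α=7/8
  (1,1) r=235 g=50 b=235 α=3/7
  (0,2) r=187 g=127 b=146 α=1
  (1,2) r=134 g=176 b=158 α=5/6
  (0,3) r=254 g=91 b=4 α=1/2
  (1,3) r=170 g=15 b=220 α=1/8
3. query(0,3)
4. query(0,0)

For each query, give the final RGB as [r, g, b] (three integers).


query (0,3) [L1,L2] — begin 0,0,0
+L1 (α=1) → [87, 53, 240]
+L2 (α=1/2) → [341/2, 72, 122]
rounded: [170, 72, 122]

query (0,0) [L1,L2] — begin 0,0,0
+L1 (α=1/2) → [43, 60, 105/2]
+L2 (α=6/7) → [193, 198/7, 2829/14]
→ [193, 28, 202]


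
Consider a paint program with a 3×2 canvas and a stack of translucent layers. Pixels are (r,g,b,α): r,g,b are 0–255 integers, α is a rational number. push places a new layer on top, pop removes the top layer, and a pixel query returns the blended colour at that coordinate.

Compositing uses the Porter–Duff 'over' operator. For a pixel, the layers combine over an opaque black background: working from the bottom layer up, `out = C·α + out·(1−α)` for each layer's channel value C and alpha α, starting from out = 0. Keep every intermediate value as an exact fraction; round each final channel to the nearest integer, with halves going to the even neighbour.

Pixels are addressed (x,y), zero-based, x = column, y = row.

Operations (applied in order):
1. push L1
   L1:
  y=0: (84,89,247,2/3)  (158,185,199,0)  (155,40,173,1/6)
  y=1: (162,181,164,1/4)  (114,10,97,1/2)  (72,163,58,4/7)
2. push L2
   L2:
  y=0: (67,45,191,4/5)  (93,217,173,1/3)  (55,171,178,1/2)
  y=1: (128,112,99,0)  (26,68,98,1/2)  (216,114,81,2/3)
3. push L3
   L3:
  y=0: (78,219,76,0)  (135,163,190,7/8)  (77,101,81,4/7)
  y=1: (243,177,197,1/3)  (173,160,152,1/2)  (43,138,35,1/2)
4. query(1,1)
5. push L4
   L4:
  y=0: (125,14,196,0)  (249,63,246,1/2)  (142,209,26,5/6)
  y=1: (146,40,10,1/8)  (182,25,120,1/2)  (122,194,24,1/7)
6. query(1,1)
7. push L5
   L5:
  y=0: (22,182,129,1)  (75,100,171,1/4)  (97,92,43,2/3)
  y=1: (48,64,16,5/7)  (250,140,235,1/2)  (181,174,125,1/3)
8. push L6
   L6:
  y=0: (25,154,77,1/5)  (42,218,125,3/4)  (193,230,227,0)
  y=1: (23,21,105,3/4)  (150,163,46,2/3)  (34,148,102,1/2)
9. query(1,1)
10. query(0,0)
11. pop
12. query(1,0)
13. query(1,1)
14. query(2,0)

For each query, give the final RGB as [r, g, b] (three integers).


query (1,1) [L1,L2,L3] — begin 0,0,0
+L1 (α=1/2) → [57, 5, 97/2]
+L2 (α=1/2) → [83/2, 73/2, 293/4]
+L3 (α=1/2) → [429/4, 393/4, 901/8]
rounded: [107, 98, 113]

at x=1,y=1 over L1,L2,L3,L4:
L1 α=1/2: [57, 5, 97/2]
L2 α=1/2: [83/2, 73/2, 293/4]
L3 α=1/2: [429/4, 393/4, 901/8]
L4 α=1/2: [1157/8, 493/8, 1861/16]
= [145, 62, 116]

at x=1,y=1 over L1,L2,L3,L4,L5,L6:
after L1 α=1/2: [57, 5, 97/2]
after L2 α=1/2: [83/2, 73/2, 293/4]
after L3 α=1/2: [429/4, 393/4, 901/8]
after L4 α=1/2: [1157/8, 493/8, 1861/16]
after L5 α=1/2: [3157/16, 1613/16, 5621/32]
after L6 α=2/3: [7957/48, 6829/48, 2855/32]
→ [166, 142, 89]

query (0,0) [L1,L2,L3,L4,L5,L6] — begin 0,0,0
L1 α=2/3: [56, 178/3, 494/3]
L2 α=4/5: [324/5, 718/15, 2786/15]
L3 α=0: [324/5, 718/15, 2786/15]
L4 α=0: [324/5, 718/15, 2786/15]
L5 α=1: [22, 182, 129]
L6 α=1/5: [113/5, 882/5, 593/5]
→ [23, 176, 119]

(1,0) stack=L1,L2,L3,L4,L5; from [0,0,0]:
+L1 (α=0) → [0, 0, 0]
+L2 (α=1/3) → [31, 217/3, 173/3]
+L3 (α=7/8) → [122, 455/3, 4163/24]
+L4 (α=1/2) → [371/2, 322/3, 10067/48]
+L5 (α=1/4) → [1263/8, 211/2, 12803/64]
= [158, 106, 200]

at x=1,y=1 over L1,L2,L3,L4,L5:
after L1 α=1/2: [57, 5, 97/2]
after L2 α=1/2: [83/2, 73/2, 293/4]
after L3 α=1/2: [429/4, 393/4, 901/8]
after L4 α=1/2: [1157/8, 493/8, 1861/16]
after L5 α=1/2: [3157/16, 1613/16, 5621/32]
→ [197, 101, 176]

at x=2,y=0 over L1,L2,L3,L4,L5:
L1 α=1/6: [155/6, 20/3, 173/6]
L2 α=1/2: [485/12, 533/6, 1241/12]
L3 α=4/7: [1717/28, 1341/14, 2537/28]
L4 α=5/6: [7199/56, 15971/84, 2059/56]
L5 α=2/3: [6021/56, 31427/252, 6875/168]
= [108, 125, 41]


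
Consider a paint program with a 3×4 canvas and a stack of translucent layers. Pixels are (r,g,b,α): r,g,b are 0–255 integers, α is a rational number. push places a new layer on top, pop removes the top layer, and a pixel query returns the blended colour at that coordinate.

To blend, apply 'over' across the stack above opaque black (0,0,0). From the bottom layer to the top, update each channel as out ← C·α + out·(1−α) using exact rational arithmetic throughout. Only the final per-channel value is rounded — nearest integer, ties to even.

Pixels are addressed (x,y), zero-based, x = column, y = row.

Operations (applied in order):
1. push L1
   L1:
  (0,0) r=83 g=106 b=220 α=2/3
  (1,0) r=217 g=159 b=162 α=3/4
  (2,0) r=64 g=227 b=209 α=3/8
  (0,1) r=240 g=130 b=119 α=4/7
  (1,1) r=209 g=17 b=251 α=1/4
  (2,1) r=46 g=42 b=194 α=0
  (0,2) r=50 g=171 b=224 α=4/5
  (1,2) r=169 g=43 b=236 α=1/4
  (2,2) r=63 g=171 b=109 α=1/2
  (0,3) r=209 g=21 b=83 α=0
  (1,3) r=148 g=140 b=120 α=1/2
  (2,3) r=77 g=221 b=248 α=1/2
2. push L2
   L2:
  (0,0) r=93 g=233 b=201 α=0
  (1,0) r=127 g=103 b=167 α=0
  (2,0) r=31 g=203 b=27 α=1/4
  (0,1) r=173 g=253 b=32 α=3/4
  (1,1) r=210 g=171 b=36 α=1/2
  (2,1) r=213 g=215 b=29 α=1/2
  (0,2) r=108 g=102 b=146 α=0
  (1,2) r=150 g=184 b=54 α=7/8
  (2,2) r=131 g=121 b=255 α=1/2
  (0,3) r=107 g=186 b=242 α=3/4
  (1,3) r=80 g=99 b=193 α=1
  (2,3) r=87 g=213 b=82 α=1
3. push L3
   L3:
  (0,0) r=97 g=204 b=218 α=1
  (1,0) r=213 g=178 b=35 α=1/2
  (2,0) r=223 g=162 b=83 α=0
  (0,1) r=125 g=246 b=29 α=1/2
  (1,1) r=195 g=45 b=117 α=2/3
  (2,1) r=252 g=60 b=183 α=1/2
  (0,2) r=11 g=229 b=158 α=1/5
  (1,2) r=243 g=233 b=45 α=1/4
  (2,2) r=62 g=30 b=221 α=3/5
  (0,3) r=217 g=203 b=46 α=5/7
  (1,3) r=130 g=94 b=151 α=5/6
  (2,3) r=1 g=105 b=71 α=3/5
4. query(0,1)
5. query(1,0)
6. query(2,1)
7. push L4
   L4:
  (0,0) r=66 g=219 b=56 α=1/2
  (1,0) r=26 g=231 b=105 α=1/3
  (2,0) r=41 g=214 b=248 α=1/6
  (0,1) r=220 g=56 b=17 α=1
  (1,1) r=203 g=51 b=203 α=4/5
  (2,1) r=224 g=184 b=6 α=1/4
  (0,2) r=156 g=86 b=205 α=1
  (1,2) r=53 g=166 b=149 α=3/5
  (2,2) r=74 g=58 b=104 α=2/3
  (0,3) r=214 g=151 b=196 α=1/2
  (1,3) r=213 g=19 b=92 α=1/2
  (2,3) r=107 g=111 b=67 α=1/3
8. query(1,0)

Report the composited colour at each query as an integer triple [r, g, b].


(0,1) stack=L1,L2,L3; from [0,0,0]:
L1 α=4/7: [960/7, 520/7, 68]
L2 α=3/4: [4593/28, 5833/28, 41]
L3 α=1/2: [8093/56, 12721/56, 35]
rounded: [145, 227, 35]

query (1,0) [L1,L2,L3] — begin 0,0,0
L1 α=3/4: [651/4, 477/4, 243/2]
L2 α=0: [651/4, 477/4, 243/2]
L3 α=1/2: [1503/8, 1189/8, 313/4]
→ [188, 149, 78]

at x=2,y=1 over L1,L2,L3:
L1 α=0: [0, 0, 0]
L2 α=1/2: [213/2, 215/2, 29/2]
L3 α=1/2: [717/4, 335/4, 395/4]
rounded: [179, 84, 99]

query (1,0) [L1,L2,L3,L4] — begin 0,0,0
L1 α=3/4: [651/4, 477/4, 243/2]
L2 α=0: [651/4, 477/4, 243/2]
L3 α=1/2: [1503/8, 1189/8, 313/4]
L4 α=1/3: [1607/12, 2113/12, 523/6]
= [134, 176, 87]


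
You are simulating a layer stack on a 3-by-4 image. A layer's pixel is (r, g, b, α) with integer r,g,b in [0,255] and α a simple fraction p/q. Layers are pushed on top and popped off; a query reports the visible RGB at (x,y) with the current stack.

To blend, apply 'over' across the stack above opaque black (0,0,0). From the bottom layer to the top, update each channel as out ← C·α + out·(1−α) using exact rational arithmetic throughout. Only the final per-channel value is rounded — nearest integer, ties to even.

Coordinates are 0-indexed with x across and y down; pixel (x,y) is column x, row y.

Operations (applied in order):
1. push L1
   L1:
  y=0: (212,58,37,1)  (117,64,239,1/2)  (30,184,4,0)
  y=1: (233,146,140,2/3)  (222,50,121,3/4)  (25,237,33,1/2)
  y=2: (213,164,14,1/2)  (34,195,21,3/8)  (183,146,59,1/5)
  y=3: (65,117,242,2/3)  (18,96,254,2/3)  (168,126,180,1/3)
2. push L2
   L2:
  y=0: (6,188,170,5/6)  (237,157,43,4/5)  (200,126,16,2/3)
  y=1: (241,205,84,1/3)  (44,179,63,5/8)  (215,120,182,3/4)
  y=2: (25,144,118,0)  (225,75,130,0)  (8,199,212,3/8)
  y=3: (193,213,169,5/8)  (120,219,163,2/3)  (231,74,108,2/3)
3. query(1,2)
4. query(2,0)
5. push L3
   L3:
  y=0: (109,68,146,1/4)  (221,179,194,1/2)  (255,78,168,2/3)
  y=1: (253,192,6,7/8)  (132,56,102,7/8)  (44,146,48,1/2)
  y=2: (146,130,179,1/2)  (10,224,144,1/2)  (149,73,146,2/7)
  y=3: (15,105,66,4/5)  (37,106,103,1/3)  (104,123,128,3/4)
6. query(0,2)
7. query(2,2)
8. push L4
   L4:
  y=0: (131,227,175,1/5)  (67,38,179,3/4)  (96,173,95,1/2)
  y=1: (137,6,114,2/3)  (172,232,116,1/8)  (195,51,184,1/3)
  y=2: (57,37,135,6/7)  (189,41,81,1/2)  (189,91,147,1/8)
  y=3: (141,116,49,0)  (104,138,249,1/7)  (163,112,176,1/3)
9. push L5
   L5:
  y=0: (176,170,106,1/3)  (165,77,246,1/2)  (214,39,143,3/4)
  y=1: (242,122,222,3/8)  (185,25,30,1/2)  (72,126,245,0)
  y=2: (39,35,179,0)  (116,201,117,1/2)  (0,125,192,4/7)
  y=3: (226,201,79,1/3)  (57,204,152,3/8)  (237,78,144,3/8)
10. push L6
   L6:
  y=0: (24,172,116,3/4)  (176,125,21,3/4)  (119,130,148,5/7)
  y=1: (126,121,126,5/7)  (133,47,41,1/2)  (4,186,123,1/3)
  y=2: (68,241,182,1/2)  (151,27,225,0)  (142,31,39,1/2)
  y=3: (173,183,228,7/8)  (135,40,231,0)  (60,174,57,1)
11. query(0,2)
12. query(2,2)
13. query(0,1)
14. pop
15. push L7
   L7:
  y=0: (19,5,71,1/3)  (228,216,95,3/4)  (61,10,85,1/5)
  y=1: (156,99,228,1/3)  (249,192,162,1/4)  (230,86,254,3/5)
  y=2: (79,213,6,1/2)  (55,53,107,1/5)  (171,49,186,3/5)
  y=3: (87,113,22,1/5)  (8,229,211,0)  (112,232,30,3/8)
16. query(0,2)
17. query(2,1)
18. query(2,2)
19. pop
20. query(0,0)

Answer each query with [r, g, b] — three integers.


at x=1,y=2 over L1,L2:
+L1 (α=3/8) → [51/4, 585/8, 63/8]
+L2 (α=0) → [51/4, 585/8, 63/8]
rounded: [13, 73, 8]

query (2,0) [L1,L2] — begin 0,0,0
+L1 (α=0) → [0, 0, 0]
+L2 (α=2/3) → [400/3, 84, 32/3]
rounded: [133, 84, 11]

at x=0,y=2 over L1,L2,L3:
after L1 α=1/2: [213/2, 82, 7]
after L2 α=0: [213/2, 82, 7]
after L3 α=1/2: [505/4, 106, 93]
= [126, 106, 93]

at x=2,y=2 over L1,L2,L3:
L1 α=1/5: [183/5, 146/5, 59/5]
L2 α=3/8: [207/8, 743/8, 695/8]
L3 α=2/7: [3419/56, 4883/56, 5811/56]
→ [61, 87, 104]

at x=0,y=2 over L1,L2,L3,L4,L5,L6:
+L1 (α=1/2) → [213/2, 82, 7]
+L2 (α=0) → [213/2, 82, 7]
+L3 (α=1/2) → [505/4, 106, 93]
+L4 (α=6/7) → [1873/28, 328/7, 129]
+L5 (α=0) → [1873/28, 328/7, 129]
+L6 (α=1/2) → [3777/56, 2015/14, 311/2]
rounded: [67, 144, 156]

query (2,2) [L1,L2,L3,L4,L5,L6] — begin 0,0,0
+L1 (α=1/5) → [183/5, 146/5, 59/5]
+L2 (α=3/8) → [207/8, 743/8, 695/8]
+L3 (α=2/7) → [3419/56, 4883/56, 5811/56]
+L4 (α=1/8) → [4931/64, 5611/64, 6987/64]
+L5 (α=4/7) → [14793/448, 48833/448, 70113/448]
+L6 (α=1/2) → [78409/896, 62721/896, 87585/896]
→ [88, 70, 98]

at x=0,y=1 over L1,L2,L3,L4,L5,L6:
L1 α=2/3: [466/3, 292/3, 280/3]
L2 α=1/3: [1655/9, 1199/9, 812/9]
L3 α=7/8: [8797/36, 13295/72, 595/36]
L4 α=2/3: [18661/108, 14159/216, 8803/108]
L5 α=3/8: [171713/864, 149851/1728, 115943/864]
L6 α=5/7: [443873/3024, 672571/6048, 388103/3024]
→ [147, 111, 128]

(0,2) stack=L1,L2,L3,L4,L5,L7; from [0,0,0]:
L1 α=1/2: [213/2, 82, 7]
L2 α=0: [213/2, 82, 7]
L3 α=1/2: [505/4, 106, 93]
L4 α=6/7: [1873/28, 328/7, 129]
L5 α=0: [1873/28, 328/7, 129]
L7 α=1/2: [4085/56, 1819/14, 135/2]
→ [73, 130, 68]

(2,1) stack=L1,L2,L3,L4,L5,L7; from [0,0,0]:
after L1 α=1/2: [25/2, 237/2, 33/2]
after L2 α=3/4: [1315/8, 957/8, 1125/8]
after L3 α=1/2: [1667/16, 2125/16, 1509/16]
after L4 α=1/3: [3227/24, 2533/24, 2981/24]
after L5 α=0: [3227/24, 2533/24, 2981/24]
after L7 α=3/5: [11507/60, 5629/60, 2425/12]
= [192, 94, 202]

query (2,2) [L1,L2,L3,L4,L5,L7] — begin 0,0,0
L1 α=1/5: [183/5, 146/5, 59/5]
L2 α=3/8: [207/8, 743/8, 695/8]
L3 α=2/7: [3419/56, 4883/56, 5811/56]
L4 α=1/8: [4931/64, 5611/64, 6987/64]
L5 α=4/7: [14793/448, 48833/448, 70113/448]
L7 α=3/5: [25941/224, 81761/1120, 39021/224]
→ [116, 73, 174]

query (0,0) [L1,L2,L3,L4,L5] — begin 0,0,0
after L1 α=1: [212, 58, 37]
after L2 α=5/6: [121/3, 499/3, 887/6]
after L3 α=1/4: [115/2, 567/4, 1179/8]
after L4 α=1/5: [361/5, 794/5, 1529/10]
after L5 α=1/3: [534/5, 2438/15, 2059/15]
rounded: [107, 163, 137]


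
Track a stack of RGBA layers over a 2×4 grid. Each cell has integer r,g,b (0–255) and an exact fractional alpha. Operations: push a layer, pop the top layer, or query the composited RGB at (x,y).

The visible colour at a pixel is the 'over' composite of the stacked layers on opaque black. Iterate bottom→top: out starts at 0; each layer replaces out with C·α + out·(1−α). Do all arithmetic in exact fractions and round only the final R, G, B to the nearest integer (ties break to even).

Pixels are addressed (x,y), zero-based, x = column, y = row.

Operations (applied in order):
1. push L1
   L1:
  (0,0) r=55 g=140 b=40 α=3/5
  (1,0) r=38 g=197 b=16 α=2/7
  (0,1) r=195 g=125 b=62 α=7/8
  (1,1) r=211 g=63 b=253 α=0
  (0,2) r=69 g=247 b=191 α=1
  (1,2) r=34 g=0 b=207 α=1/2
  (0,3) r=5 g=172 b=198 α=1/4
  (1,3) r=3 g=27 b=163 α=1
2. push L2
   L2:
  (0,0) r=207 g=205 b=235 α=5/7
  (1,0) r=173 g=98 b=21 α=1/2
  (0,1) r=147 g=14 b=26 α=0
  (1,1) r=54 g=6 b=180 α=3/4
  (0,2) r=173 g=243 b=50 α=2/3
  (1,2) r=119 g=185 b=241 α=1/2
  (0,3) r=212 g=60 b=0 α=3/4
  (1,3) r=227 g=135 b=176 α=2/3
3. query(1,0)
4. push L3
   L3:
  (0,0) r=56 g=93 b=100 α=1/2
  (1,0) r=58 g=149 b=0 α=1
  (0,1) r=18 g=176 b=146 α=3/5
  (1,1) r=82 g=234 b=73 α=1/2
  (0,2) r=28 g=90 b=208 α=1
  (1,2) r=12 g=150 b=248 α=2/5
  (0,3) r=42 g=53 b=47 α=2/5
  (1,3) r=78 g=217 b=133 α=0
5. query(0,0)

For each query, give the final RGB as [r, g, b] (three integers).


(1,0) stack=L1,L2; from [0,0,0]:
+L1 (α=2/7) → [76/7, 394/7, 32/7]
+L2 (α=1/2) → [1287/14, 540/7, 179/14]
rounded: [92, 77, 13]

(0,0) stack=L1,L2,L3; from [0,0,0]:
L1 α=3/5: [33, 84, 24]
L2 α=5/7: [1101/7, 1193/7, 1223/7]
L3 α=1/2: [1493/14, 922/7, 1923/14]
= [107, 132, 137]


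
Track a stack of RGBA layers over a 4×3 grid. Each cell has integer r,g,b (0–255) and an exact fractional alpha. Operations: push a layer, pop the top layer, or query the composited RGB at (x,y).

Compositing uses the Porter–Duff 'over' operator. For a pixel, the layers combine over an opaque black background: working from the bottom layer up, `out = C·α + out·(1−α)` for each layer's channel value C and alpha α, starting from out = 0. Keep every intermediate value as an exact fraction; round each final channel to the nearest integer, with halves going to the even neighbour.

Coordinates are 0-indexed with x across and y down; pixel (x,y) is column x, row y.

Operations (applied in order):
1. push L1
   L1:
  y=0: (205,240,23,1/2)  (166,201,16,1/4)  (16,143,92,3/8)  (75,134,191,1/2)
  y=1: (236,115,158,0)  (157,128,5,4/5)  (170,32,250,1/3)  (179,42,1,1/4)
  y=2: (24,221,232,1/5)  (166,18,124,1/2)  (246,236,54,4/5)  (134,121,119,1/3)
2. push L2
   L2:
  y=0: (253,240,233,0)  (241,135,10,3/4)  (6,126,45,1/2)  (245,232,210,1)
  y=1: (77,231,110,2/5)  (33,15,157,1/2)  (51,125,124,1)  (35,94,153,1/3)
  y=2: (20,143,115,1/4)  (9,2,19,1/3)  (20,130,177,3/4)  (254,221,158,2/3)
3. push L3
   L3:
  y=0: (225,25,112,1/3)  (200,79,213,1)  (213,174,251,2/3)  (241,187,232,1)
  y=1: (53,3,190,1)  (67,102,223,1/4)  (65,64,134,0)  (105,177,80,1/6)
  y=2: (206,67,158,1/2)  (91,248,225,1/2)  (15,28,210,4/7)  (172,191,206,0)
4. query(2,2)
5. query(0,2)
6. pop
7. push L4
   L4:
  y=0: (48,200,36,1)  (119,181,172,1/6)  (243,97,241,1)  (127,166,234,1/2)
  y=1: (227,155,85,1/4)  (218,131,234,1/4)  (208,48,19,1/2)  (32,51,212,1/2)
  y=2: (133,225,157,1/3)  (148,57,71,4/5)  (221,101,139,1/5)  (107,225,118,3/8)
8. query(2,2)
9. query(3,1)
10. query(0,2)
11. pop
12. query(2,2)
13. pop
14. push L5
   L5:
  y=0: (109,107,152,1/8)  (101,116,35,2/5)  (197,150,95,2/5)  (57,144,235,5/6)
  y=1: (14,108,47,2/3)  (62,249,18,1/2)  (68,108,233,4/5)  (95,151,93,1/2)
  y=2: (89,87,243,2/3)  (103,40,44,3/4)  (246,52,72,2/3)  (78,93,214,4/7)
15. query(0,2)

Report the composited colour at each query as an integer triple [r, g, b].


(2,2) stack=L1,L2,L3; from [0,0,0]:
after L1 α=4/5: [984/5, 944/5, 216/5]
after L2 α=3/4: [321/5, 1447/10, 2871/20]
after L3 α=4/7: [1263/35, 5461/70, 25413/140]
→ [36, 78, 182]

(0,2) stack=L1,L2,L3; from [0,0,0]:
after L1 α=1/5: [24/5, 221/5, 232/5]
after L2 α=1/4: [43/5, 689/10, 1271/20]
after L3 α=1/2: [1073/10, 1359/20, 4431/40]
= [107, 68, 111]

at x=2,y=2 over L1,L2,L4:
L1 α=4/5: [984/5, 944/5, 216/5]
L2 α=3/4: [321/5, 1447/10, 2871/20]
L4 α=1/5: [2389/25, 3399/25, 3566/25]
rounded: [96, 136, 143]

at x=3,y=1 over L1,L2,L4:
+L1 (α=1/4) → [179/4, 21/2, 1/4]
+L2 (α=1/3) → [83/2, 115/3, 307/6]
+L4 (α=1/2) → [147/4, 134/3, 1579/12]
rounded: [37, 45, 132]

query (0,2) [L1,L2,L4] — begin 0,0,0
L1 α=1/5: [24/5, 221/5, 232/5]
L2 α=1/4: [43/5, 689/10, 1271/20]
L4 α=1/3: [751/15, 1814/15, 947/10]
→ [50, 121, 95]

at x=2,y=2 over L1,L2:
after L1 α=4/5: [984/5, 944/5, 216/5]
after L2 α=3/4: [321/5, 1447/10, 2871/20]
= [64, 145, 144]

query (0,2) [L1,L5] — begin 0,0,0
+L1 (α=1/5) → [24/5, 221/5, 232/5]
+L5 (α=2/3) → [914/15, 1091/15, 2662/15]
= [61, 73, 177]


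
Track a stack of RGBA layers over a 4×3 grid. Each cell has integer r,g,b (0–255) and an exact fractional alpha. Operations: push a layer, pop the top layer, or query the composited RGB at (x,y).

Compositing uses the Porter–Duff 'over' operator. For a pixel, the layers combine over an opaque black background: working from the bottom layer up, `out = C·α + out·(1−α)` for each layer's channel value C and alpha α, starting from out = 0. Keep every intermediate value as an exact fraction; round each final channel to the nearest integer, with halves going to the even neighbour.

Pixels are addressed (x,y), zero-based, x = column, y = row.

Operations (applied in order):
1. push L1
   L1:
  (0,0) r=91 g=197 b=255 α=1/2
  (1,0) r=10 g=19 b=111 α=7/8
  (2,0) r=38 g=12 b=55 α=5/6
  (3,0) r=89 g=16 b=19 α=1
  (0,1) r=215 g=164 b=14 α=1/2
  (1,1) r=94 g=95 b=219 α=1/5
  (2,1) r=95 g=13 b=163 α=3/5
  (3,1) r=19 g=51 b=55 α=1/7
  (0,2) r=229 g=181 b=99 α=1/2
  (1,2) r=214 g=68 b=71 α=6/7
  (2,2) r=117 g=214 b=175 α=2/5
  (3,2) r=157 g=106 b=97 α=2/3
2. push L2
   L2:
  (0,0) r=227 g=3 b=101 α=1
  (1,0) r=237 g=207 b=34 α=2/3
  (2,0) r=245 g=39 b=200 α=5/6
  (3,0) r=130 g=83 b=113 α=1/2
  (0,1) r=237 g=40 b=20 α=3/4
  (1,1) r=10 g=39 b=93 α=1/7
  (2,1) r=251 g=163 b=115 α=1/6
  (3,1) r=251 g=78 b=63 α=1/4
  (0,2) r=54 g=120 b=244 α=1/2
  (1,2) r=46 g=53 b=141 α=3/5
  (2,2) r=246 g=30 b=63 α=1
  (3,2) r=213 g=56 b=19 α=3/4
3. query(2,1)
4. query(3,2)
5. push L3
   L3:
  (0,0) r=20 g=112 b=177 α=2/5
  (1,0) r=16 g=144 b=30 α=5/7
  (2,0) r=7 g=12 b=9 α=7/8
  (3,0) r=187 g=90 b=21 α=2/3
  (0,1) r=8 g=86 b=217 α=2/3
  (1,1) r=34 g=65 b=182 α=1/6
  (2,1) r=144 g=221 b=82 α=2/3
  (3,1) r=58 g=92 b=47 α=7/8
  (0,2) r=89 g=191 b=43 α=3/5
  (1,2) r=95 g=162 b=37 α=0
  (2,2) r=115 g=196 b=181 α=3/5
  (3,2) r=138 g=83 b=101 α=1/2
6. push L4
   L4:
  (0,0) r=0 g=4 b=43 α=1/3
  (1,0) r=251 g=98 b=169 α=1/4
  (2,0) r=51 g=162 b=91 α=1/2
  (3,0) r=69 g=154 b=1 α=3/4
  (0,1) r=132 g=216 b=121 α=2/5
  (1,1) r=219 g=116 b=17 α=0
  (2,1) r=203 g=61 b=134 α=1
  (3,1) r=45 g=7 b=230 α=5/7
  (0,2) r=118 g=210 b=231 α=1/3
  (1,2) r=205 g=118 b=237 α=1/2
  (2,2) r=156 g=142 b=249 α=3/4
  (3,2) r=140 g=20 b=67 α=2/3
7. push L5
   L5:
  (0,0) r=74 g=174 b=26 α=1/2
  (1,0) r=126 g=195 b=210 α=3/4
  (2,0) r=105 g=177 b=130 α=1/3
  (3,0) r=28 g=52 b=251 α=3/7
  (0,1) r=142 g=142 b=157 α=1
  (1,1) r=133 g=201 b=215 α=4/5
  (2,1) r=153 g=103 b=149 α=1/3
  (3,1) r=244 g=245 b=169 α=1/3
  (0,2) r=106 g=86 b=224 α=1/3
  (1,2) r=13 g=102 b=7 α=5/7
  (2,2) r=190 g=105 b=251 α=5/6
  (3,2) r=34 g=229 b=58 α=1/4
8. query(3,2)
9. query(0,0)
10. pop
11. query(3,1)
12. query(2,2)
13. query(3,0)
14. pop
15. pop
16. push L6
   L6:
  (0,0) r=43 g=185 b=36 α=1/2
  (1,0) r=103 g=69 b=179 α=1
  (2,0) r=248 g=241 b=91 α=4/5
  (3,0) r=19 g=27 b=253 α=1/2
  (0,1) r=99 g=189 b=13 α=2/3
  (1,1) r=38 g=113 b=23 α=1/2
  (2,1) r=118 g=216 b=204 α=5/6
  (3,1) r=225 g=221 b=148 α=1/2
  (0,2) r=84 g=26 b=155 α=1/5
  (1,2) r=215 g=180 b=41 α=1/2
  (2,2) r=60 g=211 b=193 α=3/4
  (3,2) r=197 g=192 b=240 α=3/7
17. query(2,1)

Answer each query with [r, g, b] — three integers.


at x=2,y=1 over L1,L2:
after L1 α=3/5: [57, 39/5, 489/5]
after L2 α=1/6: [268/3, 101/3, 302/3]
→ [89, 34, 101]

at x=3,y=2 over L1,L2:
after L1 α=2/3: [314/3, 212/3, 194/3]
after L2 α=3/4: [2231/12, 179/3, 365/12]
rounded: [186, 60, 30]

query (3,2) [L1,L2,L3,L4,L5] — begin 0,0,0
L1 α=2/3: [314/3, 212/3, 194/3]
L2 α=3/4: [2231/12, 179/3, 365/12]
L3 α=1/2: [3887/24, 214/3, 1577/24]
L4 α=2/3: [10607/72, 334/9, 4793/72]
L5 α=1/4: [11423/96, 1021/12, 6185/96]
rounded: [119, 85, 64]

query (0,0) [L1,L2,L3,L4,L5] — begin 0,0,0
after L1 α=1/2: [91/2, 197/2, 255/2]
after L2 α=1: [227, 3, 101]
after L3 α=2/5: [721/5, 233/5, 657/5]
after L4 α=1/3: [1442/15, 162/5, 1529/15]
after L5 α=1/2: [1276/15, 516/5, 1919/30]
rounded: [85, 103, 64]

at x=3,y=1 over L1,L2,L3,L4:
L1 α=1/7: [19/7, 51/7, 55/7]
L2 α=1/4: [907/14, 699/28, 303/14]
L3 α=7/8: [6591/112, 18731/224, 4909/112]
L4 α=5/7: [19191/392, 22651/784, 69309/392]
→ [49, 29, 177]

query (2,2) [L1,L2,L3,L4] — begin 0,0,0
after L1 α=2/5: [234/5, 428/5, 70]
after L2 α=1: [246, 30, 63]
after L3 α=3/5: [837/5, 648/5, 669/5]
after L4 α=3/4: [3177/20, 1389/10, 1101/5]
rounded: [159, 139, 220]

at x=3,y=0 over L1,L2,L3,L4:
+L1 (α=1) → [89, 16, 19]
+L2 (α=1/2) → [219/2, 99/2, 66]
+L3 (α=2/3) → [967/6, 153/2, 36]
+L4 (α=3/4) → [2209/24, 1077/8, 39/4]
→ [92, 135, 10]

query (2,1) [L1,L2,L6] — begin 0,0,0
after L1 α=3/5: [57, 39/5, 489/5]
after L2 α=1/6: [268/3, 101/3, 302/3]
after L6 α=5/6: [1019/9, 3341/18, 1681/9]
→ [113, 186, 187]


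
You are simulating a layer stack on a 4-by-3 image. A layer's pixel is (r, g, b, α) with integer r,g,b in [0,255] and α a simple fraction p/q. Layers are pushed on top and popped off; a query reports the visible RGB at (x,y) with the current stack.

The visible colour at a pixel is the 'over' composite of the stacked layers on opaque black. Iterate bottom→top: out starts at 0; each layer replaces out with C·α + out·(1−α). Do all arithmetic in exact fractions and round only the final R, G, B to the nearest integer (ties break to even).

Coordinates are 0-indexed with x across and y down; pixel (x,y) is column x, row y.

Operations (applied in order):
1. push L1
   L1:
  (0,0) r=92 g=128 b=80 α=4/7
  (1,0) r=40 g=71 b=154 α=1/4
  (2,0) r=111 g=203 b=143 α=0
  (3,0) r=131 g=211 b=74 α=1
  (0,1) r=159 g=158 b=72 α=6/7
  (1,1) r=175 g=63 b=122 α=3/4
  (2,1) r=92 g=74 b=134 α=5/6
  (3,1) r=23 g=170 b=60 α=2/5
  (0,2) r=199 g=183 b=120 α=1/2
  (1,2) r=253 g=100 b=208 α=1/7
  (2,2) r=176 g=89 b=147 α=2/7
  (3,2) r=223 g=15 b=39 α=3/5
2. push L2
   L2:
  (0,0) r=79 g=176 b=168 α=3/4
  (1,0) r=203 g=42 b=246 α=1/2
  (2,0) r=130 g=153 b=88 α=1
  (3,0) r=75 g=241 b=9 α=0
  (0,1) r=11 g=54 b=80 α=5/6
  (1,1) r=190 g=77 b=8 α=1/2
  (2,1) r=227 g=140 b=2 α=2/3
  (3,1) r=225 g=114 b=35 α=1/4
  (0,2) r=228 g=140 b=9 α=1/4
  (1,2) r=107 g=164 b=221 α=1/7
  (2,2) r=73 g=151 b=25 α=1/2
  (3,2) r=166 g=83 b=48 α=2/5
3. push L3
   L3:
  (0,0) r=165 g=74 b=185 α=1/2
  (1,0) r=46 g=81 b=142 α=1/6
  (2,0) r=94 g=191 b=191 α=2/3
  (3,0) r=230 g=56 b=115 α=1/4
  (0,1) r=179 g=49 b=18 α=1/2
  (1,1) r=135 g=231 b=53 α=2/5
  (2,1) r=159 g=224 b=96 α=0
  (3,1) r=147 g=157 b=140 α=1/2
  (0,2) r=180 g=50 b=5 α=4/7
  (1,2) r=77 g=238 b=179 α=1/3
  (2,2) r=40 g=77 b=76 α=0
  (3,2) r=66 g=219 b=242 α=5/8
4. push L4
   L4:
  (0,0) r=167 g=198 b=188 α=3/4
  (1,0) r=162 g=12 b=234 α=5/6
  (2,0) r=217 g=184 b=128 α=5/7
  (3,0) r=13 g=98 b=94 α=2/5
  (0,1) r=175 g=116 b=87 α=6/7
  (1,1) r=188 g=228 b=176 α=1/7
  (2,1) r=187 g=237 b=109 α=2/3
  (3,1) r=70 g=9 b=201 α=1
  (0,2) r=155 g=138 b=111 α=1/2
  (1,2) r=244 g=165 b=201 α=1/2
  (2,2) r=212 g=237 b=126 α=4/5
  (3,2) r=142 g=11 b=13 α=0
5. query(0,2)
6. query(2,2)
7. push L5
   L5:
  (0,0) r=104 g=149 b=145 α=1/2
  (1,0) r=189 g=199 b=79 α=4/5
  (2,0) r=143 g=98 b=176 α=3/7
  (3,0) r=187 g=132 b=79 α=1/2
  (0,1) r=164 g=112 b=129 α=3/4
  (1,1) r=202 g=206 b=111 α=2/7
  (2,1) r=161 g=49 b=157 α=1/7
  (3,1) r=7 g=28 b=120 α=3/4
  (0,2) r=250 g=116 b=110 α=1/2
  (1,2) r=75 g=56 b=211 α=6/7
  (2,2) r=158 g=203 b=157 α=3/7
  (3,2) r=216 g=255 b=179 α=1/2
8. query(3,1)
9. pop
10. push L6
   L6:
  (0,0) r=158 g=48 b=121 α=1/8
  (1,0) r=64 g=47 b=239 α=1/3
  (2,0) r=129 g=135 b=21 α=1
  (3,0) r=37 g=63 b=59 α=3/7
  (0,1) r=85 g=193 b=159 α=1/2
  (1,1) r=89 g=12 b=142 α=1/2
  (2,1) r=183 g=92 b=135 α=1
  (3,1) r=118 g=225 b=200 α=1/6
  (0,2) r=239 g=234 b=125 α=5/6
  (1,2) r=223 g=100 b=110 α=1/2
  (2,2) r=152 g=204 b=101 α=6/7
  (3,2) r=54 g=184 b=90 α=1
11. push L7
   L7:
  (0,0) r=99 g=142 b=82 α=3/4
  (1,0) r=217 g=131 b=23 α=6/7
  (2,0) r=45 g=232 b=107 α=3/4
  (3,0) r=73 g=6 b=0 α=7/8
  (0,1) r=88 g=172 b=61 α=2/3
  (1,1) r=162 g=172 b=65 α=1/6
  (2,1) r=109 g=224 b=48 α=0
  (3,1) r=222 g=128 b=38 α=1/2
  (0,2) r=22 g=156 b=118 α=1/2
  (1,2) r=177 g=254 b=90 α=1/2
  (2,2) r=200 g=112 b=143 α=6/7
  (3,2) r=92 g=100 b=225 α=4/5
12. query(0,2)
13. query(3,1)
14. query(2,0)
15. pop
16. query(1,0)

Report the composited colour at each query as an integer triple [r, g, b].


at x=0,y=2 over L1,L2,L3,L4:
L1 α=1/2: [199/2, 183/2, 60]
L2 α=1/4: [1053/8, 829/8, 189/4]
L3 α=4/7: [8919/56, 4087/56, 647/28]
L4 α=1/2: [17599/112, 11815/112, 3755/56]
rounded: [157, 105, 67]

at x=2,y=2 over L1,L2,L3,L4:
after L1 α=2/7: [352/7, 178/7, 42]
after L2 α=1/2: [863/14, 1235/14, 67/2]
after L3 α=0: [863/14, 1235/14, 67/2]
after L4 α=4/5: [2547/14, 14507/70, 215/2]
→ [182, 207, 108]

(3,1) stack=L1,L2,L3,L4,L5; from [0,0,0]:
after L1 α=2/5: [46/5, 68, 24]
after L2 α=1/4: [1263/20, 159/2, 107/4]
after L3 α=1/2: [4203/40, 473/4, 667/8]
after L4 α=1: [70, 9, 201]
after L5 α=3/4: [91/4, 93/4, 561/4]
rounded: [23, 23, 140]

at x=0,y=2 over L1,L2,L3,L4,L6,L7:
L1 α=1/2: [199/2, 183/2, 60]
L2 α=1/4: [1053/8, 829/8, 189/4]
L3 α=4/7: [8919/56, 4087/56, 647/28]
L4 α=1/2: [17599/112, 11815/112, 3755/56]
L6 α=5/6: [151439/672, 142855/672, 38755/336]
L7 α=1/2: [166223/1344, 247687/1344, 78403/672]
→ [124, 184, 117]

query (3,1) [L1,L2,L3,L4,L6,L7] — begin 0,0,0
+L1 (α=2/5) → [46/5, 68, 24]
+L2 (α=1/4) → [1263/20, 159/2, 107/4]
+L3 (α=1/2) → [4203/40, 473/4, 667/8]
+L4 (α=1) → [70, 9, 201]
+L6 (α=1/6) → [78, 45, 1205/6]
+L7 (α=1/2) → [150, 173/2, 1433/12]
rounded: [150, 86, 119]

query (2,0) [L1,L2,L3,L4,L6,L7] — begin 0,0,0
after L1 α=0: [0, 0, 0]
after L2 α=1: [130, 153, 88]
after L3 α=2/3: [106, 535/3, 470/3]
after L4 α=5/7: [1297/7, 3830/21, 2860/21]
after L6 α=1: [129, 135, 21]
after L7 α=3/4: [66, 831/4, 171/2]
rounded: [66, 208, 86]

query (1,0) [L1,L2,L3,L4,L6] — begin 0,0,0
L1 α=1/4: [10, 71/4, 77/2]
L2 α=1/2: [213/2, 239/8, 569/4]
L3 α=1/6: [1157/12, 1843/48, 3413/24]
L4 α=5/6: [10877/72, 4723/288, 31493/144]
L6 α=1/3: [13181/108, 11491/432, 48701/216]
→ [122, 27, 225]


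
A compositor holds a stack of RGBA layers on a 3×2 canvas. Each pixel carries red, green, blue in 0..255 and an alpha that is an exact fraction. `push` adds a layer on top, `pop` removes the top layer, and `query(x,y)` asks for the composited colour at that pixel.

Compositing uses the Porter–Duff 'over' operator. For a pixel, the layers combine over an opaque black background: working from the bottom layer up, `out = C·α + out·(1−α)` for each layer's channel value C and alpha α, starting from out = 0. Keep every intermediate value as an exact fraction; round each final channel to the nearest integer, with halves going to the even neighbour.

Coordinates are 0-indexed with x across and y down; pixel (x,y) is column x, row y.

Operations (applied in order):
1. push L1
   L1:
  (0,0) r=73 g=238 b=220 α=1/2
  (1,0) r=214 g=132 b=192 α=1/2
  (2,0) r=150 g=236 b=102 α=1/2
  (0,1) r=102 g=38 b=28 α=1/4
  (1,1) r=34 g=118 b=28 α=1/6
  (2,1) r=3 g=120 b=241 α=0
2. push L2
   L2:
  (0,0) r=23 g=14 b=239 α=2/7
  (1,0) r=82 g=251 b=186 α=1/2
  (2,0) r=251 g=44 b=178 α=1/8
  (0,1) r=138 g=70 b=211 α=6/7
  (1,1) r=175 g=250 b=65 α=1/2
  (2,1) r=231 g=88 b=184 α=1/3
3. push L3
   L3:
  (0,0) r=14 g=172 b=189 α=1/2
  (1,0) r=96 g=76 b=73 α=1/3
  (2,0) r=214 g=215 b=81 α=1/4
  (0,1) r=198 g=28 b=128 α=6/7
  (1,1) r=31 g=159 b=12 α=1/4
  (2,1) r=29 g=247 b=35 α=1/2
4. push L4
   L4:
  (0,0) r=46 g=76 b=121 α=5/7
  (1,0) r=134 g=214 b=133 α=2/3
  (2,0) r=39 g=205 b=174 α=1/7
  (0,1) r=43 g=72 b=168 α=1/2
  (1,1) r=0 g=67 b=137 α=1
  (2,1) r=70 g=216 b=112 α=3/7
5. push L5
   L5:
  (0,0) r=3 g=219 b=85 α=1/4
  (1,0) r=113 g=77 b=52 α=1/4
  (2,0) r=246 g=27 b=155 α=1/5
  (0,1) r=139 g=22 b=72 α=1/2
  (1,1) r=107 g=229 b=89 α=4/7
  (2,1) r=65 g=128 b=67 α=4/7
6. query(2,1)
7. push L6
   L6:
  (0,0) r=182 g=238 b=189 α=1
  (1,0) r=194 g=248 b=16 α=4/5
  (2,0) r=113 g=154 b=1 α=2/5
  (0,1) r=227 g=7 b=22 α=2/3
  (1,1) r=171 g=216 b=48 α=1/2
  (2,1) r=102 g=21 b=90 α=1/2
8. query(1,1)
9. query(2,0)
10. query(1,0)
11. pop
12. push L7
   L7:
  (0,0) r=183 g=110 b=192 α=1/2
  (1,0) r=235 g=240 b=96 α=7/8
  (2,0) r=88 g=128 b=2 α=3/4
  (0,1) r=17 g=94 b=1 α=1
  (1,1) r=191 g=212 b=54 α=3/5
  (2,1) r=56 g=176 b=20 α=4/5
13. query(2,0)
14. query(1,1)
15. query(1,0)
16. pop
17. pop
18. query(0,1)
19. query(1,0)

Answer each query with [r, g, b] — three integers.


(2,1) stack=L1,L2,L3,L4,L5; from [0,0,0]:
+L1 (α=0) → [0, 0, 0]
+L2 (α=1/3) → [77, 88/3, 184/3]
+L3 (α=1/2) → [53, 829/6, 289/6]
+L4 (α=3/7) → [422/7, 3602/21, 1586/21]
+L5 (α=4/7) → [3086/49, 7186/49, 3462/49]
rounded: [63, 147, 71]

(1,1) stack=L1,L2,L3,L4,L5,L6; from [0,0,0]:
L1 α=1/6: [17/3, 59/3, 14/3]
L2 α=1/2: [271/3, 809/6, 209/6]
L3 α=1/4: [151/2, 1127/8, 233/8]
L4 α=1: [0, 67, 137]
L5 α=4/7: [428/7, 1117/7, 767/7]
L6 α=1/2: [1625/14, 2629/14, 1103/14]
→ [116, 188, 79]

query (2,0) [L1,L2,L3,L4,L5,L6] — begin 0,0,0
after L1 α=1/2: [75, 118, 51]
after L2 α=1/8: [97, 435/4, 535/8]
after L3 α=1/4: [505/4, 2165/16, 2253/32]
after L4 α=1/7: [1593/14, 8135/56, 9543/112]
after L5 α=1/5: [4908/35, 8513/70, 13883/140]
after L6 α=2/5: [22634/175, 47099/350, 41929/700]
rounded: [129, 135, 60]

query (1,0) [L1,L2,L3,L4,L5,L6] — begin 0,0,0
L1 α=1/2: [107, 66, 96]
L2 α=1/2: [189/2, 317/2, 141]
L3 α=1/3: [95, 131, 355/3]
L4 α=2/3: [121, 559/3, 1153/9]
L5 α=1/4: [119, 159, 1309/12]
L6 α=4/5: [179, 1151/5, 2077/60]
= [179, 230, 35]

(2,0) stack=L1,L2,L3,L4,L5,L7; from [0,0,0]:
after L1 α=1/2: [75, 118, 51]
after L2 α=1/8: [97, 435/4, 535/8]
after L3 α=1/4: [505/4, 2165/16, 2253/32]
after L4 α=1/7: [1593/14, 8135/56, 9543/112]
after L5 α=1/5: [4908/35, 8513/70, 13883/140]
after L7 α=3/4: [3537/35, 35393/280, 14723/560]
rounded: [101, 126, 26]

query (1,1) [L1,L2,L3,L4,L5,L7] — begin 0,0,0
+L1 (α=1/6) → [17/3, 59/3, 14/3]
+L2 (α=1/2) → [271/3, 809/6, 209/6]
+L3 (α=1/4) → [151/2, 1127/8, 233/8]
+L4 (α=1) → [0, 67, 137]
+L5 (α=4/7) → [428/7, 1117/7, 767/7]
+L7 (α=3/5) → [4867/35, 6686/35, 2668/35]
rounded: [139, 191, 76]

(1,0) stack=L1,L2,L3,L4,L5,L7; from [0,0,0]:
+L1 (α=1/2) → [107, 66, 96]
+L2 (α=1/2) → [189/2, 317/2, 141]
+L3 (α=1/3) → [95, 131, 355/3]
+L4 (α=2/3) → [121, 559/3, 1153/9]
+L5 (α=1/4) → [119, 159, 1309/12]
+L7 (α=7/8) → [441/2, 1839/8, 9373/96]
= [220, 230, 98]

query (0,1) [L1,L2,L3,L4] — begin 0,0,0
after L1 α=1/4: [51/2, 19/2, 7]
after L2 α=6/7: [1707/14, 859/14, 1273/7]
after L3 α=6/7: [18339/98, 3211/98, 6649/49]
after L4 α=1/2: [22553/196, 10267/196, 14881/98]
= [115, 52, 152]

at x=1,y=0 over L1,L2,L3,L4:
after L1 α=1/2: [107, 66, 96]
after L2 α=1/2: [189/2, 317/2, 141]
after L3 α=1/3: [95, 131, 355/3]
after L4 α=2/3: [121, 559/3, 1153/9]
= [121, 186, 128]
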